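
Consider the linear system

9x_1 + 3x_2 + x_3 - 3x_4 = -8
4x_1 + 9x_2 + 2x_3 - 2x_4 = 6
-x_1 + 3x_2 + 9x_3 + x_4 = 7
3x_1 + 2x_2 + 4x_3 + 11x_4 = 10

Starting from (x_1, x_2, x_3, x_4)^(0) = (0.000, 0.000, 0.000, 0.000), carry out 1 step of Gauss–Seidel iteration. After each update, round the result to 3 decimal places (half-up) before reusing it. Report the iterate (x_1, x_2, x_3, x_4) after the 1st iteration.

Iteration 1:
  x_1 = (-8 - (3)·0.000 - (1)·0.000 - (-3)·0.000) / (9) = -0.889
  x_2 = (6 - (4)·-0.889 - (2)·0.000 - (-2)·0.000) / (9) = 1.062
  x_3 = (7 - (-1)·-0.889 - (3)·1.062 - (1)·0.000) / (9) = 0.325
  x_4 = (10 - (3)·-0.889 - (2)·1.062 - (4)·0.325) / (11) = 0.840

(-0.889, 1.062, 0.325, 0.840)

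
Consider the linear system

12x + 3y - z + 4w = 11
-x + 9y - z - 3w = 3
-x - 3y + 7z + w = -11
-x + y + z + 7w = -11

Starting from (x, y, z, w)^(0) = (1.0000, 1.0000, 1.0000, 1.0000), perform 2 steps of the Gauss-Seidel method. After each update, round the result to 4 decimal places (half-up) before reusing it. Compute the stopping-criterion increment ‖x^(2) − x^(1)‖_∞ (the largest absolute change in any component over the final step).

Iteration 1:
  x = (11 - (3)·1.0000 - (-1)·1.0000 - (4)·1.0000) / (12) = 0.4167
  y = (3 - (-1)·0.4167 - (-1)·1.0000 - (-3)·1.0000) / (9) = 0.8241
  z = (-11 - (-1)·0.4167 - (-3)·0.8241 - (1)·1.0000) / (7) = -1.3016
  w = (-11 - (-1)·0.4167 - (1)·0.8241 - (1)·-1.3016) / (7) = -1.4437
Iteration 2:
  x = (11 - (3)·0.8241 - (-1)·-1.3016 - (4)·-1.4437) / (12) = 1.0834
  y = (3 - (-1)·1.0834 - (-1)·-1.3016 - (-3)·-1.4437) / (9) = -0.1721
  z = (-11 - (-1)·1.0834 - (-3)·-0.1721 - (1)·-1.4437) / (7) = -1.2842
  w = (-11 - (-1)·1.0834 - (1)·-0.1721 - (1)·-1.2842) / (7) = -1.2086
Change: (0.6667, -0.9962, 0.0174, 0.2351) → max |·| = 0.9962

0.9962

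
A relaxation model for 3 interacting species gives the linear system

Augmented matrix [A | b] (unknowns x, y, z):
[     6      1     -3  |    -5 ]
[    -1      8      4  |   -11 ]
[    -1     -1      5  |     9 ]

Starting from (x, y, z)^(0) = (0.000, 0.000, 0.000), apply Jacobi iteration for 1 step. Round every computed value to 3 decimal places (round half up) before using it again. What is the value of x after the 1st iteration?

Iteration 1:
  x = (-5 - (1)·0.000 - (-3)·0.000) / (6) = -0.833
  y = (-11 - (-1)·0.000 - (4)·0.000) / (8) = -1.375
  z = (9 - (-1)·0.000 - (-1)·0.000) / (5) = 1.800

-0.833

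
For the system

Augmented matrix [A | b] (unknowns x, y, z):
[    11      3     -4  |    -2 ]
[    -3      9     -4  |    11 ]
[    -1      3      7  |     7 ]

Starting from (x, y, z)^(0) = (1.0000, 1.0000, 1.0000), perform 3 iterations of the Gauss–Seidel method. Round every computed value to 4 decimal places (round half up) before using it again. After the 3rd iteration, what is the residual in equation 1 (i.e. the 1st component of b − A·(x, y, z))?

-0.4598

Iteration 1:
  x = (-2 - (3)·1.0000 - (-4)·1.0000) / (11) = -0.0909
  y = (11 - (-3)·-0.0909 - (-4)·1.0000) / (9) = 1.6364
  z = (7 - (-1)·-0.0909 - (3)·1.6364) / (7) = 0.2857
Iteration 2:
  x = (-2 - (3)·1.6364 - (-4)·0.2857) / (11) = -0.5242
  y = (11 - (-3)·-0.5242 - (-4)·0.2857) / (9) = 1.1745
  z = (7 - (-1)·-0.5242 - (3)·1.1745) / (7) = 0.4218
Iteration 3:
  x = (-2 - (3)·1.1745 - (-4)·0.4218) / (11) = -0.3488
  y = (11 - (-3)·-0.3488 - (-4)·0.4218) / (9) = 1.2934
  z = (7 - (-1)·-0.3488 - (3)·1.2934) / (7) = 0.3959
Residual b − A·x = (-0.4598, -0.1034, -0.0003)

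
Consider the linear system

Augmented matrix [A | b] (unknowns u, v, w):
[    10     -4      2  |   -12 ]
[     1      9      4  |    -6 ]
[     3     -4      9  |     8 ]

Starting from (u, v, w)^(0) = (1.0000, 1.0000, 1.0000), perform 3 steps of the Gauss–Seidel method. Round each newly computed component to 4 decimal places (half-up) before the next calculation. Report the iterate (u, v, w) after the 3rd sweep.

Iteration 1:
  u = (-12 - (-4)·1.0000 - (2)·1.0000) / (10) = -1.0000
  v = (-6 - (1)·-1.0000 - (4)·1.0000) / (9) = -1.0000
  w = (8 - (3)·-1.0000 - (-4)·-1.0000) / (9) = 0.7778
Iteration 2:
  u = (-12 - (-4)·-1.0000 - (2)·0.7778) / (10) = -1.7556
  v = (-6 - (1)·-1.7556 - (4)·0.7778) / (9) = -0.8173
  w = (8 - (3)·-1.7556 - (-4)·-0.8173) / (9) = 1.1108
Iteration 3:
  u = (-12 - (-4)·-0.8173 - (2)·1.1108) / (10) = -1.7491
  v = (-6 - (1)·-1.7491 - (4)·1.1108) / (9) = -0.9660
  w = (8 - (3)·-1.7491 - (-4)·-0.9660) / (9) = 1.0426

(-1.7491, -0.9660, 1.0426)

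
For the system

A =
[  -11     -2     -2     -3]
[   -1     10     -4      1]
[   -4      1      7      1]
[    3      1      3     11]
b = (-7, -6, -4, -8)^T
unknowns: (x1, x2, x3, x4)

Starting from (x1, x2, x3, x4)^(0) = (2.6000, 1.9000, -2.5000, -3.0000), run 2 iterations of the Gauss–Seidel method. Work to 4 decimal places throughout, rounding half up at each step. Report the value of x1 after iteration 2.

1.0324

Iteration 1:
  x1 = (-7 - (-2)·1.9000 - (-2)·-2.5000 - (-3)·-3.0000) / (-11) = 1.5636
  x2 = (-6 - (-1)·1.5636 - (-4)·-2.5000 - (1)·-3.0000) / (10) = -1.1436
  x3 = (-4 - (-4)·1.5636 - (1)·-1.1436 - (1)·-3.0000) / (7) = 0.9140
  x4 = (-8 - (3)·1.5636 - (1)·-1.1436 - (3)·0.9140) / (11) = -1.2990
Iteration 2:
  x1 = (-7 - (-2)·-1.1436 - (-2)·0.9140 - (-3)·-1.2990) / (-11) = 1.0324
  x2 = (-6 - (-1)·1.0324 - (-4)·0.9140 - (1)·-1.2990) / (10) = -0.0013
  x3 = (-4 - (-4)·1.0324 - (1)·-0.0013 - (1)·-1.2990) / (7) = 0.2043
  x4 = (-8 - (3)·1.0324 - (1)·-0.0013 - (3)·0.2043) / (11) = -1.0644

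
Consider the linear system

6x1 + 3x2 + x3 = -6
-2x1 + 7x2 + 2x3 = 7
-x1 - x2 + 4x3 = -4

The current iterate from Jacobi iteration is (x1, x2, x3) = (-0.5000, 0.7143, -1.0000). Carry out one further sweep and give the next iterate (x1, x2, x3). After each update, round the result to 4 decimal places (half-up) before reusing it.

One sweep:
  x1 = (-6 - (3)·0.7143 - (1)·-1.0000) / (6) = -1.1905
  x2 = (7 - (-2)·-0.5000 - (2)·-1.0000) / (7) = 1.1429
  x3 = (-4 - (-1)·-0.5000 - (-1)·0.7143) / (4) = -0.9464

(-1.1905, 1.1429, -0.9464)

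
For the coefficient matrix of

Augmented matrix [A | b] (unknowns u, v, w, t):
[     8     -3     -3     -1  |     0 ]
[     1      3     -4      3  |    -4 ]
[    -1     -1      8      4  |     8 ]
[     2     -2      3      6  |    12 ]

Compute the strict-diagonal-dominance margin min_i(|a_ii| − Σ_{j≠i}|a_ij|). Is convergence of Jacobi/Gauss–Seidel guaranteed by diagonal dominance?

row 1: |8| − (3+3+1) = 1
row 2: |3| − (1+4+3) = -5
row 3: |8| − (1+1+4) = 2
row 4: |6| − (2+2+3) = -1
minimum over rows = -5 → not strictly diagonally dominant

-5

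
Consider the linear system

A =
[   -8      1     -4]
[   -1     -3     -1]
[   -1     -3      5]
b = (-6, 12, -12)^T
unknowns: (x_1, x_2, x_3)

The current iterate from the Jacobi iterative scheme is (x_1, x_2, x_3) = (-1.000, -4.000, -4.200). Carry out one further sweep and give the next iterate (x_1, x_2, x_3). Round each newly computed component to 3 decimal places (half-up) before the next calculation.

One sweep:
  x_1 = (-6 - (1)·-4.000 - (-4)·-4.200) / (-8) = 2.350
  x_2 = (12 - (-1)·-1.000 - (-1)·-4.200) / (-3) = -2.267
  x_3 = (-12 - (-1)·-1.000 - (-3)·-4.000) / (5) = -5.000

(2.350, -2.267, -5.000)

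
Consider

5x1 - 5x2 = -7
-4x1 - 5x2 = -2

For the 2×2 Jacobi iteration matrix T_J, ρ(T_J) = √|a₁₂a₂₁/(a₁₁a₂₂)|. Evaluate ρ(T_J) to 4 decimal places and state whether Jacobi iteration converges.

a₁₂a₂₁/(a₁₁a₂₂) = (-5)·(-4) / ((5)·(-5)) = -0.800000
ρ = √|-0.800000| = √0.800000 = 0.8944
ρ < 1, so Jacobi converges

0.8944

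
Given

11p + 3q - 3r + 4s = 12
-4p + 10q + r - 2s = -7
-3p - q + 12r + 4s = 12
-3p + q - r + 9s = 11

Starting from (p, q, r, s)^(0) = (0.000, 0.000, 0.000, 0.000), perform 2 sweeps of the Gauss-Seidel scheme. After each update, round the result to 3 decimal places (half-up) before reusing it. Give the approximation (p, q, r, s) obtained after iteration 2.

Iteration 1:
  p = (12 - (3)·0.000 - (-3)·0.000 - (4)·0.000) / (11) = 1.091
  q = (-7 - (-4)·1.091 - (1)·0.000 - (-2)·0.000) / (10) = -0.264
  r = (12 - (-3)·1.091 - (-1)·-0.264 - (4)·0.000) / (12) = 1.251
  s = (11 - (-3)·1.091 - (1)·-0.264 - (-1)·1.251) / (9) = 1.754
Iteration 2:
  p = (12 - (3)·-0.264 - (-3)·1.251 - (4)·1.754) / (11) = 0.866
  q = (-7 - (-4)·0.866 - (1)·1.251 - (-2)·1.754) / (10) = -0.128
  r = (12 - (-3)·0.866 - (-1)·-0.128 - (4)·1.754) / (12) = 0.621
  s = (11 - (-3)·0.866 - (1)·-0.128 - (-1)·0.621) / (9) = 1.594

(0.866, -0.128, 0.621, 1.594)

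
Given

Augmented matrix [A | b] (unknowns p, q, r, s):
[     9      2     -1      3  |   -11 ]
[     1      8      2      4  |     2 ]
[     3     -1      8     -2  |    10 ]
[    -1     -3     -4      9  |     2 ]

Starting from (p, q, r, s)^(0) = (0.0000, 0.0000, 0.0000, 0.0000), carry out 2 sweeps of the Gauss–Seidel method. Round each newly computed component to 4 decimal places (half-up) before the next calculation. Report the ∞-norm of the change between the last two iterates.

0.9123

Iteration 1:
  p = (-11 - (2)·0.0000 - (-1)·0.0000 - (3)·0.0000) / (9) = -1.2222
  q = (2 - (1)·-1.2222 - (2)·0.0000 - (4)·0.0000) / (8) = 0.4028
  r = (10 - (3)·-1.2222 - (-1)·0.4028 - (-2)·0.0000) / (8) = 1.7587
  s = (2 - (-1)·-1.2222 - (-3)·0.4028 - (-4)·1.7587) / (9) = 1.0023
Iteration 2:
  p = (-11 - (2)·0.4028 - (-1)·1.7587 - (3)·1.0023) / (9) = -1.4504
  q = (2 - (1)·-1.4504 - (2)·1.7587 - (4)·1.0023) / (8) = -0.5095
  r = (10 - (3)·-1.4504 - (-1)·-0.5095 - (-2)·1.0023) / (8) = 1.9808
  s = (2 - (-1)·-1.4504 - (-3)·-0.5095 - (-4)·1.9808) / (9) = 0.7716
Change: (-0.2282, -0.9123, 0.2221, -0.2307) → max |·| = 0.9123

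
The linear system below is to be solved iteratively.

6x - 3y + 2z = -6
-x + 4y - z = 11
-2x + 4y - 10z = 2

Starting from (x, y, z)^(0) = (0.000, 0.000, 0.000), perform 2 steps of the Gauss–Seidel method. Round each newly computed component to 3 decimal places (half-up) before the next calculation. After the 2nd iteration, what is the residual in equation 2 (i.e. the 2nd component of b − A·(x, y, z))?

0.009

Iteration 1:
  x = (-6 - (-3)·0.000 - (2)·0.000) / (6) = -1.000
  y = (11 - (-1)·-1.000 - (-1)·0.000) / (4) = 2.500
  z = (2 - (-2)·-1.000 - (4)·2.500) / (-10) = 1.000
Iteration 2:
  x = (-6 - (-3)·2.500 - (2)·1.000) / (6) = -0.083
  y = (11 - (-1)·-0.083 - (-1)·1.000) / (4) = 2.979
  z = (2 - (-2)·-0.083 - (4)·2.979) / (-10) = 1.008
Residual b − A·x = (1.419, 0.009, -0.002)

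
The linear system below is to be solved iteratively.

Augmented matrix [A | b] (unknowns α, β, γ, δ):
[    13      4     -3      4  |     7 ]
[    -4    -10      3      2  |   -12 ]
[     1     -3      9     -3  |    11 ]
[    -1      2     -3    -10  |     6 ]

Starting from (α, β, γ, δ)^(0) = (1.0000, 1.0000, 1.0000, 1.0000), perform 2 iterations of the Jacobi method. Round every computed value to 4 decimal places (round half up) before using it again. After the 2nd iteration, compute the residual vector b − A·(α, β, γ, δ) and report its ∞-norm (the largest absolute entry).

3.9596

Iteration 1:
  α = (7 - (4)·1.0000 - (-3)·1.0000 - (4)·1.0000) / (13) = 0.1538
  β = (-12 - (-4)·1.0000 - (3)·1.0000 - (2)·1.0000) / (-10) = 1.3000
  γ = (11 - (1)·1.0000 - (-3)·1.0000 - (-3)·1.0000) / (9) = 1.7778
  δ = (6 - (-1)·1.0000 - (2)·1.0000 - (-3)·1.0000) / (-10) = -0.8000
Iteration 2:
  α = (7 - (4)·1.3000 - (-3)·1.7778 - (4)·-0.8000) / (13) = 0.7949
  β = (-12 - (-4)·0.1538 - (3)·1.7778 - (2)·-0.8000) / (-10) = 1.5118
  γ = (11 - (1)·0.1538 - (-3)·1.3000 - (-3)·-0.8000) / (9) = 1.3718
  δ = (6 - (-1)·0.1538 - (2)·1.3000 - (-3)·1.7778) / (-10) = -0.8887
Residual b − A·x = (-1.7107, 3.9596, -0.2718, -1.0003); ∞-norm = 3.9596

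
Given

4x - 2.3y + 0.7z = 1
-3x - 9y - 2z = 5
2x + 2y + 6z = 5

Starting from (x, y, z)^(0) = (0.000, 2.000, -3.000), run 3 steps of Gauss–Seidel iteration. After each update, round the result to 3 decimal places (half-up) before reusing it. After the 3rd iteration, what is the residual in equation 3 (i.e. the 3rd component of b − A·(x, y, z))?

-0.002

Iteration 1:
  x = (1 - (-2.3)·2.000 - (0.7)·-3.000) / (4) = 1.925
  y = (5 - (-3)·1.925 - (-2)·-3.000) / (-9) = -0.531
  z = (5 - (2)·1.925 - (2)·-0.531) / (6) = 0.369
Iteration 2:
  x = (1 - (-2.3)·-0.531 - (0.7)·0.369) / (4) = -0.120
  y = (5 - (-3)·-0.120 - (-2)·0.369) / (-9) = -0.598
  z = (5 - (2)·-0.120 - (2)·-0.598) / (6) = 1.073
Iteration 3:
  x = (1 - (-2.3)·-0.598 - (0.7)·1.073) / (4) = -0.282
  y = (5 - (-3)·-0.282 - (-2)·1.073) / (-9) = -0.700
  z = (5 - (2)·-0.282 - (2)·-0.700) / (6) = 1.161
Residual b − A·x = (-0.295, 0.176, -0.002)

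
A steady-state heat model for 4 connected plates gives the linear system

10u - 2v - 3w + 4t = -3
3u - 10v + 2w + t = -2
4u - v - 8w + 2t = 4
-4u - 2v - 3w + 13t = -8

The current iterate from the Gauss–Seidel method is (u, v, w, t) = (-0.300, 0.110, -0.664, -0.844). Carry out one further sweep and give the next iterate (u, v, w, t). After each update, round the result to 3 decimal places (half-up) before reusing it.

(-0.140, -0.059, -0.774, -0.846)

One sweep:
  u = (-3 - (-2)·0.110 - (-3)·-0.664 - (4)·-0.844) / (10) = -0.140
  v = (-2 - (3)·-0.140 - (2)·-0.664 - (1)·-0.844) / (-10) = -0.059
  w = (4 - (4)·-0.140 - (-1)·-0.059 - (2)·-0.844) / (-8) = -0.774
  t = (-8 - (-4)·-0.140 - (-2)·-0.059 - (-3)·-0.774) / (13) = -0.846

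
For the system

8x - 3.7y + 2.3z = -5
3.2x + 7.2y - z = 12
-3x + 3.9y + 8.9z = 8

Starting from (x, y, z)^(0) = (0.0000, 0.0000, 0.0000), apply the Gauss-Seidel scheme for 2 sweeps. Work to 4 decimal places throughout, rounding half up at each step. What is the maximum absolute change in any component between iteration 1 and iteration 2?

0.9464

Iteration 1:
  x = (-5 - (-3.7)·0.0000 - (2.3)·0.0000) / (8) = -0.6250
  y = (12 - (3.2)·-0.6250 - (-1)·0.0000) / (7.2) = 1.9444
  z = (8 - (-3)·-0.6250 - (3.9)·1.9444) / (8.9) = -0.1638
Iteration 2:
  x = (-5 - (-3.7)·1.9444 - (2.3)·-0.1638) / (8) = 0.3214
  y = (12 - (3.2)·0.3214 - (-1)·-0.1638) / (7.2) = 1.5011
  z = (8 - (-3)·0.3214 - (3.9)·1.5011) / (8.9) = 0.3494
Change: (0.9464, -0.4433, 0.5132) → max |·| = 0.9464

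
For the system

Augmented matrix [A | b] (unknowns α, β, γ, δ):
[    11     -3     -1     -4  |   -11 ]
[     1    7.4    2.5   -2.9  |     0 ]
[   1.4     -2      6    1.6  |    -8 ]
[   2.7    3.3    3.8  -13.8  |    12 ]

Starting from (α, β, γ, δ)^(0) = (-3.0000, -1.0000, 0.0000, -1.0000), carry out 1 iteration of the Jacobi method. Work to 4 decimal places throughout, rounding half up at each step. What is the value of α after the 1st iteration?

-1.6364

Iteration 1:
  α = (-11 - (-3)·-1.0000 - (-1)·0.0000 - (-4)·-1.0000) / (11) = -1.6364
  β = (0 - (1)·-3.0000 - (2.5)·0.0000 - (-2.9)·-1.0000) / (7.4) = 0.0135
  γ = (-8 - (1.4)·-3.0000 - (-2)·-1.0000 - (1.6)·-1.0000) / (6) = -0.7000
  δ = (12 - (2.7)·-3.0000 - (3.3)·-1.0000 - (3.8)·0.0000) / (-13.8) = -1.6957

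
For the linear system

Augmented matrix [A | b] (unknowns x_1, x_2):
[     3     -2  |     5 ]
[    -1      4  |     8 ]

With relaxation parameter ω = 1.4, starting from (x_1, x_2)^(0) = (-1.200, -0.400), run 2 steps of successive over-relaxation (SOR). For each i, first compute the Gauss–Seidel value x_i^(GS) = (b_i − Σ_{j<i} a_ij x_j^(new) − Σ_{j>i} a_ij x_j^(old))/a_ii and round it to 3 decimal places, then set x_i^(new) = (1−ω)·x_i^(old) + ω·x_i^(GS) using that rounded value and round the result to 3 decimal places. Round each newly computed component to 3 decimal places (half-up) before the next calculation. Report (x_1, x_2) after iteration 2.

(4.917, 2.995)

Iteration 1:
  x_1: GS value = (5 - (-2)·-0.400) / (3) = 1.400;  x_1 ← (1−ω)·-1.200 + ω·1.400 = 2.440
  x_2: GS value = (8 - (-1)·2.440) / (4) = 2.610;  x_2 ← (1−ω)·-0.400 + ω·2.610 = 3.814
Iteration 2:
  x_1: GS value = (5 - (-2)·3.814) / (3) = 4.209;  x_1 ← (1−ω)·2.440 + ω·4.209 = 4.917
  x_2: GS value = (8 - (-1)·4.917) / (4) = 3.229;  x_2 ← (1−ω)·3.814 + ω·3.229 = 2.995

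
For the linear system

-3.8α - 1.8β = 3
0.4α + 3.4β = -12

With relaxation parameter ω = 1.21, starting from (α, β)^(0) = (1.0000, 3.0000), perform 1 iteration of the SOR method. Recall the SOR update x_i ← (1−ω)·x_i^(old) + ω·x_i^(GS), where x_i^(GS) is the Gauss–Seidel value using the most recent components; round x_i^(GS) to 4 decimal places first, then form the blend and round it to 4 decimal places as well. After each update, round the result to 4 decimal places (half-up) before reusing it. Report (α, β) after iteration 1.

Iteration 1:
  α: GS value = (3 - (-1.8)·3.0000) / (-3.8) = -2.2105;  α ← (1−ω)·1.0000 + ω·-2.2105 = -2.8847
  β: GS value = (-12 - (0.4)·-2.8847) / (3.4) = -3.1900;  β ← (1−ω)·3.0000 + ω·-3.1900 = -4.4899

(-2.8847, -4.4899)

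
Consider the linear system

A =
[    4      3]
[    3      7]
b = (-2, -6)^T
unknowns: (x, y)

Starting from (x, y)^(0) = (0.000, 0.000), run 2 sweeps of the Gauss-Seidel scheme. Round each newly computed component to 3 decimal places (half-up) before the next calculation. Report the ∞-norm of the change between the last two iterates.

Iteration 1:
  x = (-2 - (3)·0.000) / (4) = -0.500
  y = (-6 - (3)·-0.500) / (7) = -0.643
Iteration 2:
  x = (-2 - (3)·-0.643) / (4) = -0.018
  y = (-6 - (3)·-0.018) / (7) = -0.849
Change: (0.482, -0.206) → max |·| = 0.482

0.482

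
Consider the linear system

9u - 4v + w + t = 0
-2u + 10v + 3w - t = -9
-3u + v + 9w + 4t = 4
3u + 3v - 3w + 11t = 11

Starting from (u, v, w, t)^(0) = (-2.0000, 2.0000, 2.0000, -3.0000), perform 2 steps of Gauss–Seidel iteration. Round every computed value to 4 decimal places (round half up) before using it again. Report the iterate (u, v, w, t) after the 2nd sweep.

Iteration 1:
  u = (0 - (-4)·2.0000 - (1)·2.0000 - (1)·-3.0000) / (9) = 1.0000
  v = (-9 - (-2)·1.0000 - (3)·2.0000 - (-1)·-3.0000) / (10) = -1.6000
  w = (4 - (-3)·1.0000 - (1)·-1.6000 - (4)·-3.0000) / (9) = 2.2889
  t = (11 - (3)·1.0000 - (3)·-1.6000 - (-3)·2.2889) / (11) = 1.7879
Iteration 2:
  u = (0 - (-4)·-1.6000 - (1)·2.2889 - (1)·1.7879) / (9) = -1.1641
  v = (-9 - (-2)·-1.1641 - (3)·2.2889 - (-1)·1.7879) / (10) = -1.6407
  w = (4 - (-3)·-1.1641 - (1)·-1.6407 - (4)·1.7879) / (9) = -0.5559
  t = (11 - (3)·-1.1641 - (3)·-1.6407 - (-3)·-0.5559) / (11) = 1.6133

(-1.1641, -1.6407, -0.5559, 1.6133)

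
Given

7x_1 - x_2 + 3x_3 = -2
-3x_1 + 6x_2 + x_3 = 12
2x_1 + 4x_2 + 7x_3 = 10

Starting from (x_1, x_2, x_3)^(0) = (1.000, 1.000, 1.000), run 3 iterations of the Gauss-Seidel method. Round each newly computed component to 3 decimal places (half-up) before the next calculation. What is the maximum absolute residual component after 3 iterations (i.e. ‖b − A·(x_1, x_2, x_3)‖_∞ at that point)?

Iteration 1:
  x_1 = (-2 - (-1)·1.000 - (3)·1.000) / (7) = -0.571
  x_2 = (12 - (-3)·-0.571 - (1)·1.000) / (6) = 1.548
  x_3 = (10 - (2)·-0.571 - (4)·1.548) / (7) = 0.707
Iteration 2:
  x_1 = (-2 - (-1)·1.548 - (3)·0.707) / (7) = -0.368
  x_2 = (12 - (-3)·-0.368 - (1)·0.707) / (6) = 1.698
  x_3 = (10 - (2)·-0.368 - (4)·1.698) / (7) = 0.563
Iteration 3:
  x_1 = (-2 - (-1)·1.698 - (3)·0.563) / (7) = -0.284
  x_2 = (12 - (-3)·-0.284 - (1)·0.563) / (6) = 1.764
  x_3 = (10 - (2)·-0.284 - (4)·1.764) / (7) = 0.502
Residual b − A·x = (0.246, 0.062, -0.002); ∞-norm = 0.246

0.246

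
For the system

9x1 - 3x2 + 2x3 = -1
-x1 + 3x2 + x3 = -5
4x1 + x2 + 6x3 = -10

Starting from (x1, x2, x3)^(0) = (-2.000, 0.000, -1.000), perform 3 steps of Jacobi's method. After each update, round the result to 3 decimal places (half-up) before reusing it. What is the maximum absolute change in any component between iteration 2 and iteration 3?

Iteration 1:
  x1 = (-1 - (-3)·0.000 - (2)·-1.000) / (9) = 0.111
  x2 = (-5 - (-1)·-2.000 - (1)·-1.000) / (3) = -2.000
  x3 = (-10 - (4)·-2.000 - (1)·0.000) / (6) = -0.333
Iteration 2:
  x1 = (-1 - (-3)·-2.000 - (2)·-0.333) / (9) = -0.704
  x2 = (-5 - (-1)·0.111 - (1)·-0.333) / (3) = -1.519
  x3 = (-10 - (4)·0.111 - (1)·-2.000) / (6) = -1.407
Iteration 3:
  x1 = (-1 - (-3)·-1.519 - (2)·-1.407) / (9) = -0.305
  x2 = (-5 - (-1)·-0.704 - (1)·-1.407) / (3) = -1.432
  x3 = (-10 - (4)·-0.704 - (1)·-1.519) / (6) = -0.944
Change: (0.399, 0.087, 0.463) → max |·| = 0.463

0.463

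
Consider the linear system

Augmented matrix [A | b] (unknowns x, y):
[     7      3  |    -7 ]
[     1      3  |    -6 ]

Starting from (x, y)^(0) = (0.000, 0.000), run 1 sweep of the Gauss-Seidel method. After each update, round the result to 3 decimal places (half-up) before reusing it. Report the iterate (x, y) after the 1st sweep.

Iteration 1:
  x = (-7 - (3)·0.000) / (7) = -1.000
  y = (-6 - (1)·-1.000) / (3) = -1.667

(-1.000, -1.667)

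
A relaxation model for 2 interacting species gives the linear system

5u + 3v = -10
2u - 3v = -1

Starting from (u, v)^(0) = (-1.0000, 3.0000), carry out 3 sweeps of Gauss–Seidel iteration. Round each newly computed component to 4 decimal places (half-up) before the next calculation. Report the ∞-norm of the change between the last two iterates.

1.2480

Iteration 1:
  u = (-10 - (3)·3.0000) / (5) = -3.8000
  v = (-1 - (2)·-3.8000) / (-3) = -2.2000
Iteration 2:
  u = (-10 - (3)·-2.2000) / (5) = -0.6800
  v = (-1 - (2)·-0.6800) / (-3) = -0.1200
Iteration 3:
  u = (-10 - (3)·-0.1200) / (5) = -1.9280
  v = (-1 - (2)·-1.9280) / (-3) = -0.9520
Change: (-1.2480, -0.8320) → max |·| = 1.2480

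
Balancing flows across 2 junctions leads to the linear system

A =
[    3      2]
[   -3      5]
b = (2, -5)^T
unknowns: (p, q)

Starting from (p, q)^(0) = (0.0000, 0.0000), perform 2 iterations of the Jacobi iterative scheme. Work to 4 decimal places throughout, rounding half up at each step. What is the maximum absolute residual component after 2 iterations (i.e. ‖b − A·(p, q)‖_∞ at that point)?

Iteration 1:
  p = (2 - (2)·0.0000) / (3) = 0.6667
  q = (-5 - (-3)·0.0000) / (5) = -1.0000
Iteration 2:
  p = (2 - (2)·-1.0000) / (3) = 1.3333
  q = (-5 - (-3)·0.6667) / (5) = -0.6000
Residual b − A·x = (-0.7999, 1.9999); ∞-norm = 1.9999

1.9999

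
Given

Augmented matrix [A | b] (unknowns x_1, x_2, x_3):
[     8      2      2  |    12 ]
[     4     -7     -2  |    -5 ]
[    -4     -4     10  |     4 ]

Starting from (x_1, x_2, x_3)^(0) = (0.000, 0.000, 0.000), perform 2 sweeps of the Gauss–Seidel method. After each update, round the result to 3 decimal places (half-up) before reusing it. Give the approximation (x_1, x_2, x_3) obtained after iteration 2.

(0.700, 0.649, 0.940)

Iteration 1:
  x_1 = (12 - (2)·0.000 - (2)·0.000) / (8) = 1.500
  x_2 = (-5 - (4)·1.500 - (-2)·0.000) / (-7) = 1.571
  x_3 = (4 - (-4)·1.500 - (-4)·1.571) / (10) = 1.628
Iteration 2:
  x_1 = (12 - (2)·1.571 - (2)·1.628) / (8) = 0.700
  x_2 = (-5 - (4)·0.700 - (-2)·1.628) / (-7) = 0.649
  x_3 = (4 - (-4)·0.700 - (-4)·0.649) / (10) = 0.940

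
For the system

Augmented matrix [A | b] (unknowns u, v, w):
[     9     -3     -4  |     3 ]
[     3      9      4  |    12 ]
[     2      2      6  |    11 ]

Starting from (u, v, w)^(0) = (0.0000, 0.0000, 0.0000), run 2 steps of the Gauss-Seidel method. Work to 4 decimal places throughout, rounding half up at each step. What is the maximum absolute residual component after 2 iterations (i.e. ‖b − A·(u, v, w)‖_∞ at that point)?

2.8472

Iteration 1:
  u = (3 - (-3)·0.0000 - (-4)·0.0000) / (9) = 0.3333
  v = (12 - (3)·0.3333 - (4)·0.0000) / (9) = 1.2222
  w = (11 - (2)·0.3333 - (2)·1.2222) / (6) = 1.3148
Iteration 2:
  u = (3 - (-3)·1.2222 - (-4)·1.3148) / (9) = 1.3251
  v = (12 - (3)·1.3251 - (4)·1.3148) / (9) = 0.3073
  w = (11 - (2)·1.3251 - (2)·0.3073) / (6) = 1.2892
Residual b − A·x = (-2.8472, 0.1022, 0.0000); ∞-norm = 2.8472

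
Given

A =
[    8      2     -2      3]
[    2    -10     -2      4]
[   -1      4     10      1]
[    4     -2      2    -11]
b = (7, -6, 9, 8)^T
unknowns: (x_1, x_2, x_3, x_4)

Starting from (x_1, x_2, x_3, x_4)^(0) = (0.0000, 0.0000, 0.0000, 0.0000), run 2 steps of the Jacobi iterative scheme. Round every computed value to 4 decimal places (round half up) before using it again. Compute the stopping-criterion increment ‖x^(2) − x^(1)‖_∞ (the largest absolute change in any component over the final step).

Iteration 1:
  x_1 = (7 - (2)·0.0000 - (-2)·0.0000 - (3)·0.0000) / (8) = 0.8750
  x_2 = (-6 - (2)·0.0000 - (-2)·0.0000 - (4)·0.0000) / (-10) = 0.6000
  x_3 = (9 - (-1)·0.0000 - (4)·0.0000 - (1)·0.0000) / (10) = 0.9000
  x_4 = (8 - (4)·0.0000 - (-2)·0.0000 - (2)·0.0000) / (-11) = -0.7273
Iteration 2:
  x_1 = (7 - (2)·0.6000 - (-2)·0.9000 - (3)·-0.7273) / (8) = 1.2227
  x_2 = (-6 - (2)·0.8750 - (-2)·0.9000 - (4)·-0.7273) / (-10) = 0.3041
  x_3 = (9 - (-1)·0.8750 - (4)·0.6000 - (1)·-0.7273) / (10) = 0.8202
  x_4 = (8 - (4)·0.8750 - (-2)·0.6000 - (2)·0.9000) / (-11) = -0.3545
Change: (0.3477, -0.2959, -0.0798, 0.3728) → max |·| = 0.3728

0.3728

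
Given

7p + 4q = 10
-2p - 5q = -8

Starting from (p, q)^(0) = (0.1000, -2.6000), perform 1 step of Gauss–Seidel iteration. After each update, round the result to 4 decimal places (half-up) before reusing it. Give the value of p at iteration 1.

2.9143

Iteration 1:
  p = (10 - (4)·-2.6000) / (7) = 2.9143
  q = (-8 - (-2)·2.9143) / (-5) = 0.4343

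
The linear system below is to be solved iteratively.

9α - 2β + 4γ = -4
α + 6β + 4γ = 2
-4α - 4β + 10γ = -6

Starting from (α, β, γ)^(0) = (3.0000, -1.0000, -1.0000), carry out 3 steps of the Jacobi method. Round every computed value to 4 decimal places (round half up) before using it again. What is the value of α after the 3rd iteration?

Iteration 1:
  α = (-4 - (-2)·-1.0000 - (4)·-1.0000) / (9) = -0.2222
  β = (2 - (1)·3.0000 - (4)·-1.0000) / (6) = 0.5000
  γ = (-6 - (-4)·3.0000 - (-4)·-1.0000) / (10) = 0.2000
Iteration 2:
  α = (-4 - (-2)·0.5000 - (4)·0.2000) / (9) = -0.4222
  β = (2 - (1)·-0.2222 - (4)·0.2000) / (6) = 0.2370
  γ = (-6 - (-4)·-0.2222 - (-4)·0.5000) / (10) = -0.4889
Iteration 3:
  α = (-4 - (-2)·0.2370 - (4)·-0.4889) / (9) = -0.1745
  β = (2 - (1)·-0.4222 - (4)·-0.4889) / (6) = 0.7296
  γ = (-6 - (-4)·-0.4222 - (-4)·0.2370) / (10) = -0.6741

-0.1745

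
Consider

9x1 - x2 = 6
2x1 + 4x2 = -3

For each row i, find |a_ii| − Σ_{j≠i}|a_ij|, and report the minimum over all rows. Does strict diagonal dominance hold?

2

row 1: |9| − (1) = 8
row 2: |4| − (2) = 2
minimum over rows = 2 → strictly diagonally dominant (convergence guaranteed)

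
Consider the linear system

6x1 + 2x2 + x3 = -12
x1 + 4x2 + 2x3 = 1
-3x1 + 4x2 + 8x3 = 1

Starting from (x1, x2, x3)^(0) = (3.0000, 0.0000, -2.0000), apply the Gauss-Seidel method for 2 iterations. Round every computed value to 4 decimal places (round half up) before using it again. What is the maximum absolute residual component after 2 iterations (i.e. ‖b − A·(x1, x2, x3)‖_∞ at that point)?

Iteration 1:
  x1 = (-12 - (2)·0.0000 - (1)·-2.0000) / (6) = -1.6667
  x2 = (1 - (1)·-1.6667 - (2)·-2.0000) / (4) = 1.6667
  x3 = (1 - (-3)·-1.6667 - (4)·1.6667) / (8) = -1.3334
Iteration 2:
  x1 = (-12 - (2)·1.6667 - (1)·-1.3334) / (6) = -2.3333
  x2 = (1 - (1)·-2.3333 - (2)·-1.3334) / (4) = 1.5000
  x3 = (1 - (-3)·-2.3333 - (4)·1.5000) / (8) = -1.5000
Residual b − A·x = (0.4998, 0.3333, 0.0001); ∞-norm = 0.4998

0.4998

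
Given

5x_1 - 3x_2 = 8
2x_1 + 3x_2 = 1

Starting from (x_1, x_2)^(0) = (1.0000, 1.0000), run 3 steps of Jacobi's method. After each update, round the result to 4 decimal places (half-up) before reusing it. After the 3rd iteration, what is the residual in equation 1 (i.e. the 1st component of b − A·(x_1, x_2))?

Iteration 1:
  x_1 = (8 - (-3)·1.0000) / (5) = 2.2000
  x_2 = (1 - (2)·1.0000) / (3) = -0.3333
Iteration 2:
  x_1 = (8 - (-3)·-0.3333) / (5) = 1.4000
  x_2 = (1 - (2)·2.2000) / (3) = -1.1333
Iteration 3:
  x_1 = (8 - (-3)·-1.1333) / (5) = 0.9200
  x_2 = (1 - (2)·1.4000) / (3) = -0.6000
Residual b − A·x = (1.6000, 0.9600)

1.6000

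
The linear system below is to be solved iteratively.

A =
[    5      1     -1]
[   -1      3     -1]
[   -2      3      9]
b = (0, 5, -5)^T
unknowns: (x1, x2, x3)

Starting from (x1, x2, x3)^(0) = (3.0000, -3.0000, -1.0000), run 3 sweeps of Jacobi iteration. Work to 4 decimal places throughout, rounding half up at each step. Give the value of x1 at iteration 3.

Iteration 1:
  x1 = (0 - (1)·-3.0000 - (-1)·-1.0000) / (5) = 0.4000
  x2 = (5 - (-1)·3.0000 - (-1)·-1.0000) / (3) = 2.3333
  x3 = (-5 - (-2)·3.0000 - (3)·-3.0000) / (9) = 1.1111
Iteration 2:
  x1 = (0 - (1)·2.3333 - (-1)·1.1111) / (5) = -0.2444
  x2 = (5 - (-1)·0.4000 - (-1)·1.1111) / (3) = 2.1704
  x3 = (-5 - (-2)·0.4000 - (3)·2.3333) / (9) = -1.2444
Iteration 3:
  x1 = (0 - (1)·2.1704 - (-1)·-1.2444) / (5) = -0.6830
  x2 = (5 - (-1)·-0.2444 - (-1)·-1.2444) / (3) = 1.1704
  x3 = (-5 - (-2)·-0.2444 - (3)·2.1704) / (9) = -1.3333

-0.6830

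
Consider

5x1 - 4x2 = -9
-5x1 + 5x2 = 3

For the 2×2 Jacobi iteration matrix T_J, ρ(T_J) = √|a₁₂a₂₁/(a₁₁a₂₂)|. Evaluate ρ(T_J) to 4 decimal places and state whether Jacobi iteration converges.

a₁₂a₂₁/(a₁₁a₂₂) = (-4)·(-5) / ((5)·(5)) = 0.800000
ρ = √|0.800000| = √0.800000 = 0.8944
ρ < 1, so Jacobi converges

0.8944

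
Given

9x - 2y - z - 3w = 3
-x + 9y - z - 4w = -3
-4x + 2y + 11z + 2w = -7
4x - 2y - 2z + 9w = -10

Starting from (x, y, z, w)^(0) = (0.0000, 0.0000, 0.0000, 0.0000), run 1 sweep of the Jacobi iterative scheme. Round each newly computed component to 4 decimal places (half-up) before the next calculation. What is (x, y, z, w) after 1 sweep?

Iteration 1:
  x = (3 - (-2)·0.0000 - (-1)·0.0000 - (-3)·0.0000) / (9) = 0.3333
  y = (-3 - (-1)·0.0000 - (-1)·0.0000 - (-4)·0.0000) / (9) = -0.3333
  z = (-7 - (-4)·0.0000 - (2)·0.0000 - (2)·0.0000) / (11) = -0.6364
  w = (-10 - (4)·0.0000 - (-2)·0.0000 - (-2)·0.0000) / (9) = -1.1111

(0.3333, -0.3333, -0.6364, -1.1111)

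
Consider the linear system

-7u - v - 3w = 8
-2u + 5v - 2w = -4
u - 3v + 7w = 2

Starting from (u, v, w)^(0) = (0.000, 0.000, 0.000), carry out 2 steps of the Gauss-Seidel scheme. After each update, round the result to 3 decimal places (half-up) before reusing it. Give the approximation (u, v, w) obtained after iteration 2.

(-0.925, -1.206, -0.099)

Iteration 1:
  u = (8 - (-1)·0.000 - (-3)·0.000) / (-7) = -1.143
  v = (-4 - (-2)·-1.143 - (-2)·0.000) / (5) = -1.257
  w = (2 - (1)·-1.143 - (-3)·-1.257) / (7) = -0.090
Iteration 2:
  u = (8 - (-1)·-1.257 - (-3)·-0.090) / (-7) = -0.925
  v = (-4 - (-2)·-0.925 - (-2)·-0.090) / (5) = -1.206
  w = (2 - (1)·-0.925 - (-3)·-1.206) / (7) = -0.099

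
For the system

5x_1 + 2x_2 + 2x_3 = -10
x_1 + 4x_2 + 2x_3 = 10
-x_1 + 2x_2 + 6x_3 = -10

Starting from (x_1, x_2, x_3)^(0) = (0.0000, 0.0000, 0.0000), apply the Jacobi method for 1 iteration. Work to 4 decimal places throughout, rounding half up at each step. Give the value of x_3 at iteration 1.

-1.6667

Iteration 1:
  x_1 = (-10 - (2)·0.0000 - (2)·0.0000) / (5) = -2.0000
  x_2 = (10 - (1)·0.0000 - (2)·0.0000) / (4) = 2.5000
  x_3 = (-10 - (-1)·0.0000 - (2)·0.0000) / (6) = -1.6667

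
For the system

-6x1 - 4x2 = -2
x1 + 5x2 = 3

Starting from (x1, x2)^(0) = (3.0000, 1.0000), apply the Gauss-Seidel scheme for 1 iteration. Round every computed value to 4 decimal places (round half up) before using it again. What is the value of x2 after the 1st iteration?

Iteration 1:
  x1 = (-2 - (-4)·1.0000) / (-6) = -0.3333
  x2 = (3 - (1)·-0.3333) / (5) = 0.6667

0.6667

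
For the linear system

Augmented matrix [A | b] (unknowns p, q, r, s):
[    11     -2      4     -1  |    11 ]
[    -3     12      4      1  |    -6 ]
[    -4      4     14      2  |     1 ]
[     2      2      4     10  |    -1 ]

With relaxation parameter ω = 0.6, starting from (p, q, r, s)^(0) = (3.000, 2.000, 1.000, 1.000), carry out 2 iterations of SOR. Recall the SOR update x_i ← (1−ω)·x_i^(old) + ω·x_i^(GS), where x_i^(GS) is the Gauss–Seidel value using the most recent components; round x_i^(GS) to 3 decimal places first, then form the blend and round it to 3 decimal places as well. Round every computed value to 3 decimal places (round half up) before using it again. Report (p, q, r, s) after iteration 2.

Iteration 1:
  p: GS value = (11 - (-2)·2.000 - (4)·1.000 - (-1)·1.000) / (11) = 1.091;  p ← (1−ω)·3.000 + ω·1.091 = 1.855
  q: GS value = (-6 - (-3)·1.855 - (4)·1.000 - (1)·1.000) / (12) = -0.453;  q ← (1−ω)·2.000 + ω·-0.453 = 0.528
  r: GS value = (1 - (-4)·1.855 - (4)·0.528 - (2)·1.000) / (14) = 0.308;  r ← (1−ω)·1.000 + ω·0.308 = 0.585
  s: GS value = (-1 - (2)·1.855 - (2)·0.528 - (4)·0.585) / (10) = -0.811;  s ← (1−ω)·1.000 + ω·-0.811 = -0.087
Iteration 2:
  p: GS value = (11 - (-2)·0.528 - (4)·0.585 - (-1)·-0.087) / (11) = 0.875;  p ← (1−ω)·1.855 + ω·0.875 = 1.267
  q: GS value = (-6 - (-3)·1.267 - (4)·0.585 - (1)·-0.087) / (12) = -0.371;  q ← (1−ω)·0.528 + ω·-0.371 = -0.011
  r: GS value = (1 - (-4)·1.267 - (4)·-0.011 - (2)·-0.087) / (14) = 0.449;  r ← (1−ω)·0.585 + ω·0.449 = 0.503
  s: GS value = (-1 - (2)·1.267 - (2)·-0.011 - (4)·0.503) / (10) = -0.552;  s ← (1−ω)·-0.087 + ω·-0.552 = -0.366

(1.267, -0.011, 0.503, -0.366)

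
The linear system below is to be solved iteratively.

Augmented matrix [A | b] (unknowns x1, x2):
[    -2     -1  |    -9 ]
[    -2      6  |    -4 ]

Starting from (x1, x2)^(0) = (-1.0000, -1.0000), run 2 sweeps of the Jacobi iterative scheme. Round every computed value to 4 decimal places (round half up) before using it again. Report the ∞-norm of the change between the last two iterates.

2.0000

Iteration 1:
  x1 = (-9 - (-1)·-1.0000) / (-2) = 5.0000
  x2 = (-4 - (-2)·-1.0000) / (6) = -1.0000
Iteration 2:
  x1 = (-9 - (-1)·-1.0000) / (-2) = 5.0000
  x2 = (-4 - (-2)·5.0000) / (6) = 1.0000
Change: (0.0000, 2.0000) → max |·| = 2.0000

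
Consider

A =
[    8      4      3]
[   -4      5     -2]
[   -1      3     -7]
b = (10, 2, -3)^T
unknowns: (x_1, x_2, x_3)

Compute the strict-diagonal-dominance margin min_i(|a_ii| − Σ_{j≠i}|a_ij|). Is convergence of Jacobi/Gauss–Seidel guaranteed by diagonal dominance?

-1

row 1: |8| − (4+3) = 1
row 2: |5| − (4+2) = -1
row 3: |-7| − (1+3) = 3
minimum over rows = -1 → not strictly diagonally dominant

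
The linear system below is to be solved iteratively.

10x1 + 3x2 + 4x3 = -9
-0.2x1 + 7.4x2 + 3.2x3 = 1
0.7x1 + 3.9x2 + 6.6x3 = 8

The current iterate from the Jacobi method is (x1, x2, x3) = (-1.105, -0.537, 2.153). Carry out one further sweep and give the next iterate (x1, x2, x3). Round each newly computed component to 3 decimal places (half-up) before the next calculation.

One sweep:
  x1 = (-9 - (3)·-0.537 - (4)·2.153) / (10) = -1.600
  x2 = (1 - (-0.2)·-1.105 - (3.2)·2.153) / (7.4) = -0.826
  x3 = (8 - (0.7)·-1.105 - (3.9)·-0.537) / (6.6) = 1.647

(-1.600, -0.826, 1.647)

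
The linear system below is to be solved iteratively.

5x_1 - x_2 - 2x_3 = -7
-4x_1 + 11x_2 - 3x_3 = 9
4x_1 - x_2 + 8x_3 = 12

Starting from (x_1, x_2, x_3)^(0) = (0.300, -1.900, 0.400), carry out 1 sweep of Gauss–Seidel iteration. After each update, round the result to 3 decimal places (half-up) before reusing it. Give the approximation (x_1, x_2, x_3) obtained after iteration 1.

(-1.620, 0.338, 2.352)

Iteration 1:
  x_1 = (-7 - (-1)·-1.900 - (-2)·0.400) / (5) = -1.620
  x_2 = (9 - (-4)·-1.620 - (-3)·0.400) / (11) = 0.338
  x_3 = (12 - (4)·-1.620 - (-1)·0.338) / (8) = 2.352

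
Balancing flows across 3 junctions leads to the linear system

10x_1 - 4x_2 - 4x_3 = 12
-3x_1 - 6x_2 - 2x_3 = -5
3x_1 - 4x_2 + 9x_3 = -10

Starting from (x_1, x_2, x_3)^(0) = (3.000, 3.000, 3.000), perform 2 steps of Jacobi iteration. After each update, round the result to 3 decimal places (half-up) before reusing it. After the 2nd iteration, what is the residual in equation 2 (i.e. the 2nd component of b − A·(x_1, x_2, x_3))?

-14.680

Iteration 1:
  x_1 = (12 - (-4)·3.000 - (-4)·3.000) / (10) = 3.600
  x_2 = (-5 - (-3)·3.000 - (-2)·3.000) / (-6) = -1.667
  x_3 = (-10 - (3)·3.000 - (-4)·3.000) / (9) = -0.778
Iteration 2:
  x_1 = (12 - (-4)·-1.667 - (-4)·-0.778) / (10) = 0.222
  x_2 = (-5 - (-3)·3.600 - (-2)·-0.778) / (-6) = -0.707
  x_3 = (-10 - (3)·3.600 - (-4)·-1.667) / (9) = -3.052
Residual b − A·x = (-5.256, -14.680, 13.974)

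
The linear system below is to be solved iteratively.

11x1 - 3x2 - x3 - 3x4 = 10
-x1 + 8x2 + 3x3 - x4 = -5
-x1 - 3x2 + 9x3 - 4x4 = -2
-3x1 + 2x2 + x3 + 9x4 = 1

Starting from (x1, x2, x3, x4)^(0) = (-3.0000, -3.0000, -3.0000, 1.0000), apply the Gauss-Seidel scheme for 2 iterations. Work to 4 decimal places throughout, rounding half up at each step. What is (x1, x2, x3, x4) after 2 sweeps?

Iteration 1:
  x1 = (10 - (-3)·-3.0000 - (-1)·-3.0000 - (-3)·1.0000) / (11) = 0.0909
  x2 = (-5 - (-1)·0.0909 - (3)·-3.0000 - (-1)·1.0000) / (8) = 0.6364
  x3 = (-2 - (-1)·0.0909 - (-3)·0.6364 - (-4)·1.0000) / (9) = 0.4445
  x4 = (1 - (-3)·0.0909 - (2)·0.6364 - (1)·0.4445) / (9) = -0.0494
Iteration 2:
  x1 = (10 - (-3)·0.6364 - (-1)·0.4445 - (-3)·-0.0494) / (11) = 1.1096
  x2 = (-5 - (-1)·1.1096 - (3)·0.4445 - (-1)·-0.0494) / (8) = -0.6592
  x3 = (-2 - (-1)·1.1096 - (-3)·-0.6592 - (-4)·-0.0494) / (9) = -0.3406
  x4 = (1 - (-3)·1.1096 - (2)·-0.6592 - (1)·-0.3406) / (9) = 0.6653

(1.1096, -0.6592, -0.3406, 0.6653)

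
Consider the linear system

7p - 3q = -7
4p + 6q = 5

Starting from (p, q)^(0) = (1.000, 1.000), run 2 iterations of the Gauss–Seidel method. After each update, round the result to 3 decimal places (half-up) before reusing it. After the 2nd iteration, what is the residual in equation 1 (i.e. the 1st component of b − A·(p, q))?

Iteration 1:
  p = (-7 - (-3)·1.000) / (7) = -0.571
  q = (5 - (4)·-0.571) / (6) = 1.214
Iteration 2:
  p = (-7 - (-3)·1.214) / (7) = -0.480
  q = (5 - (4)·-0.480) / (6) = 1.153
Residual b − A·x = (-0.181, 0.002)

-0.181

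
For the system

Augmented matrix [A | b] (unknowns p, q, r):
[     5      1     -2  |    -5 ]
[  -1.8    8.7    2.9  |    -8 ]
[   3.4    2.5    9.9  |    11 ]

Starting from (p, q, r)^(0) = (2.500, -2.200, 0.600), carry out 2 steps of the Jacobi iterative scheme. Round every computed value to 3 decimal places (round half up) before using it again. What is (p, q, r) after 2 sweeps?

(-0.556, -1.255, 1.373)

Iteration 1:
  p = (-5 - (1)·-2.200 - (-2)·0.600) / (5) = -0.320
  q = (-8 - (-1.8)·2.500 - (2.9)·0.600) / (8.7) = -0.602
  r = (11 - (3.4)·2.500 - (2.5)·-2.200) / (9.9) = 0.808
Iteration 2:
  p = (-5 - (1)·-0.602 - (-2)·0.808) / (5) = -0.556
  q = (-8 - (-1.8)·-0.320 - (2.9)·0.808) / (8.7) = -1.255
  r = (11 - (3.4)·-0.320 - (2.5)·-0.602) / (9.9) = 1.373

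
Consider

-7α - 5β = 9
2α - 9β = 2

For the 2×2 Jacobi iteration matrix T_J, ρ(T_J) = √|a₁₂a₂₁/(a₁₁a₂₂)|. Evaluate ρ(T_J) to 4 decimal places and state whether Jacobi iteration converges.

0.3984

a₁₂a₂₁/(a₁₁a₂₂) = (-5)·(2) / ((-7)·(-9)) = -0.158730
ρ = √|-0.158730| = √0.158730 = 0.3984
ρ < 1, so Jacobi converges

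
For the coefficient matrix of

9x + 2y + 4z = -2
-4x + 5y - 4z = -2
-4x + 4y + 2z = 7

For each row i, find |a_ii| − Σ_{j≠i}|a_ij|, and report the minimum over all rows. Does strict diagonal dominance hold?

-6

row 1: |9| − (2+4) = 3
row 2: |5| − (4+4) = -3
row 3: |2| − (4+4) = -6
minimum over rows = -6 → not strictly diagonally dominant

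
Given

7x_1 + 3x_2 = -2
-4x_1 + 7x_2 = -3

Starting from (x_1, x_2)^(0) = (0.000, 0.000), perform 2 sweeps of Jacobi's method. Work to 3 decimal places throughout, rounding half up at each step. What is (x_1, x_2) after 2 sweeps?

Iteration 1:
  x_1 = (-2 - (3)·0.000) / (7) = -0.286
  x_2 = (-3 - (-4)·0.000) / (7) = -0.429
Iteration 2:
  x_1 = (-2 - (3)·-0.429) / (7) = -0.102
  x_2 = (-3 - (-4)·-0.286) / (7) = -0.592

(-0.102, -0.592)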